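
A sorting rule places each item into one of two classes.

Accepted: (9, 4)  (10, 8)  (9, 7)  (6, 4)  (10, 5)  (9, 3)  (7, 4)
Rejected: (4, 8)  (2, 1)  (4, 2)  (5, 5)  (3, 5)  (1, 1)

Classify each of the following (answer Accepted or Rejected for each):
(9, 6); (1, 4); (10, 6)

'Accepted' ⟺ first ≥ 6.
(9, 6): first 9 — passes, so Accepted. (1, 4): first 1 — doesn't match, so Rejected. (10, 6): first 10 — passes, so Accepted.

Accepted, Rejected, Accepted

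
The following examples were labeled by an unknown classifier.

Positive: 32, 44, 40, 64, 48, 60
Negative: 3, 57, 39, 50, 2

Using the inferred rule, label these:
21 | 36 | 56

All 'Positive' examples share one property — multiple of 4 — and every 'Negative' example lacks it.

Negative, Positive, Positive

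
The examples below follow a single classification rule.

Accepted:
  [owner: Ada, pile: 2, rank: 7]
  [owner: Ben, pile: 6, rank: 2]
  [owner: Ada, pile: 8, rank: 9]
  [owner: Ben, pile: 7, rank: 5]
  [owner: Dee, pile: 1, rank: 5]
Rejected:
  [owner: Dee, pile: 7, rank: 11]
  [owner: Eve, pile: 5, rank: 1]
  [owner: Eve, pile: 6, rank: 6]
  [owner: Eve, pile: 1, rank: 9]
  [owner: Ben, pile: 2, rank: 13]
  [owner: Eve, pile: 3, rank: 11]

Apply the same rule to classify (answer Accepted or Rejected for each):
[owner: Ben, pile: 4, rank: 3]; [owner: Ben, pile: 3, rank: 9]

Accepted, Accepted

The simplest hypothesis consistent with all the labels is: owner is not Eve AND rank ≤ 9.
[owner: Ben, pile: 4, rank: 3]: owner is Ben, rank = 3, satisfies this → Accepted.
[owner: Ben, pile: 3, rank: 9]: owner is Ben, rank = 9, satisfies this → Accepted.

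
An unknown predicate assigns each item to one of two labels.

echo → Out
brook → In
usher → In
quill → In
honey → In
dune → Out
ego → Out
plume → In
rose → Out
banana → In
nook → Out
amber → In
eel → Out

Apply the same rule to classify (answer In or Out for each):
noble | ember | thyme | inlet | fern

In, In, In, In, Out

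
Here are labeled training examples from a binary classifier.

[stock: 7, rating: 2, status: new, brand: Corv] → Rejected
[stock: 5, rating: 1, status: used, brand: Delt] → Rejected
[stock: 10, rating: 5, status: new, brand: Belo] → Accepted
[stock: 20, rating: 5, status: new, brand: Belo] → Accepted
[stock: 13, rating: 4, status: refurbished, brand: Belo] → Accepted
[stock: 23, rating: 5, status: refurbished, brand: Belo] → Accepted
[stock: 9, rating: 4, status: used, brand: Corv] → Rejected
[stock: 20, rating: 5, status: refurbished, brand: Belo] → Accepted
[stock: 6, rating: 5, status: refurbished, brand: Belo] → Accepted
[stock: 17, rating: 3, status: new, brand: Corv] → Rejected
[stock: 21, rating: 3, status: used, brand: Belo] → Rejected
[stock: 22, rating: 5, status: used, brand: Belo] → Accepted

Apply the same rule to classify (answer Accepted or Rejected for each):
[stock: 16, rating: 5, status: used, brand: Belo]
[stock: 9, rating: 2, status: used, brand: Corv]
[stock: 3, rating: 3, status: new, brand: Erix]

All 'Accepted' examples share one property — brand is Belo AND rating ≥ 4 — and every 'Rejected' example lacks it.
[stock: 16, rating: 5, status: used, brand: Belo] — brand is Belo, rating = 5, hence Accepted.
[stock: 9, rating: 2, status: used, brand: Corv] — brand is Corv, rating = 2, hence Rejected.
[stock: 3, rating: 3, status: new, brand: Erix] — brand is Erix, rating = 3, hence Rejected.

Accepted, Rejected, Rejected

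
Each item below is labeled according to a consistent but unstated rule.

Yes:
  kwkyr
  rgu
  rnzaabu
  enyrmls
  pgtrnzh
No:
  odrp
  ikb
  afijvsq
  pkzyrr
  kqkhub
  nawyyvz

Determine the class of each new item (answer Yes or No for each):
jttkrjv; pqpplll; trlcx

The rule appears to be: odd length AND contains 'r'.
jttkrjv: Yes (length 7, has 'r'). pqpplll: No (length 7, no 'r'). trlcx: Yes (length 5, has 'r').

Yes, No, Yes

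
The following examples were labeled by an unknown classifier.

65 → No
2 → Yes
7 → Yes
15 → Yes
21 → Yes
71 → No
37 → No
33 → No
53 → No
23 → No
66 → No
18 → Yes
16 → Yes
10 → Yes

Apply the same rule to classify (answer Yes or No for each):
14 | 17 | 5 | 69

Yes, Yes, Yes, No

A rule that fits every label: at most 21 — true of each 'Yes' example, false of each 'No' one.
14 — 14 ≤ 21, hence Yes. 17 — 17 ≤ 21, hence Yes. 5 — 5 ≤ 21, hence Yes. 69 — 69 > 21, hence No.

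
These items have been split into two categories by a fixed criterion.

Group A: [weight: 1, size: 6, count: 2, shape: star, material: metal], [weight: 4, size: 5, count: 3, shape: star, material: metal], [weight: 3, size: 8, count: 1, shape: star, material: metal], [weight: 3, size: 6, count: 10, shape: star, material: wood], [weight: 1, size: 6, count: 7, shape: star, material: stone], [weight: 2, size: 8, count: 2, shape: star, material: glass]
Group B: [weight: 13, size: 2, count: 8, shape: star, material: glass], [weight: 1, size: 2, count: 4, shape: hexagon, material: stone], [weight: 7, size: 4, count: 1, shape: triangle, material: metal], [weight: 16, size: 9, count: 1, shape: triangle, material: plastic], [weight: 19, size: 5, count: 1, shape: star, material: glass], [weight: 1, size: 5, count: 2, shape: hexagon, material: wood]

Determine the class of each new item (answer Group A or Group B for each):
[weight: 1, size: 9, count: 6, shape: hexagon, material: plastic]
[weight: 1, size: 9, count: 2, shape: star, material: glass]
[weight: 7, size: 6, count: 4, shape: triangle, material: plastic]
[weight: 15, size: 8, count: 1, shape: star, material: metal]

Group B, Group A, Group B, Group B

'Group A' ⟺ shape is star AND weight ≤ 4.
Group B: [weight: 1, size: 9, count: 6, shape: hexagon, material: plastic], since shape is hexagon, weight = 1.
Group A: [weight: 1, size: 9, count: 2, shape: star, material: glass], since shape is star, weight = 1.
Group B: [weight: 7, size: 6, count: 4, shape: triangle, material: plastic], since shape is triangle, weight = 7.
Group B: [weight: 15, size: 8, count: 1, shape: star, material: metal], since shape is star, weight = 15.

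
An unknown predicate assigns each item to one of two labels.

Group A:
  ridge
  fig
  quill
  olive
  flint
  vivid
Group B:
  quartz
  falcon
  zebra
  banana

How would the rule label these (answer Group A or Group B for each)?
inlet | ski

Rule: contains 'i'. This holds for each 'Group A' example and fails for each 'Group B' one.

Group A, Group A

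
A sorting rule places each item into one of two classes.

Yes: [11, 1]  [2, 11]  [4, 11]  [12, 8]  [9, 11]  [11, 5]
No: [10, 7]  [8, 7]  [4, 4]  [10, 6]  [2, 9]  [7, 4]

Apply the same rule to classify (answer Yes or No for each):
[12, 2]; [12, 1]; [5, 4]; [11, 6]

One predicate separates the groups cleanly: max ≥ 11.

Yes, Yes, No, Yes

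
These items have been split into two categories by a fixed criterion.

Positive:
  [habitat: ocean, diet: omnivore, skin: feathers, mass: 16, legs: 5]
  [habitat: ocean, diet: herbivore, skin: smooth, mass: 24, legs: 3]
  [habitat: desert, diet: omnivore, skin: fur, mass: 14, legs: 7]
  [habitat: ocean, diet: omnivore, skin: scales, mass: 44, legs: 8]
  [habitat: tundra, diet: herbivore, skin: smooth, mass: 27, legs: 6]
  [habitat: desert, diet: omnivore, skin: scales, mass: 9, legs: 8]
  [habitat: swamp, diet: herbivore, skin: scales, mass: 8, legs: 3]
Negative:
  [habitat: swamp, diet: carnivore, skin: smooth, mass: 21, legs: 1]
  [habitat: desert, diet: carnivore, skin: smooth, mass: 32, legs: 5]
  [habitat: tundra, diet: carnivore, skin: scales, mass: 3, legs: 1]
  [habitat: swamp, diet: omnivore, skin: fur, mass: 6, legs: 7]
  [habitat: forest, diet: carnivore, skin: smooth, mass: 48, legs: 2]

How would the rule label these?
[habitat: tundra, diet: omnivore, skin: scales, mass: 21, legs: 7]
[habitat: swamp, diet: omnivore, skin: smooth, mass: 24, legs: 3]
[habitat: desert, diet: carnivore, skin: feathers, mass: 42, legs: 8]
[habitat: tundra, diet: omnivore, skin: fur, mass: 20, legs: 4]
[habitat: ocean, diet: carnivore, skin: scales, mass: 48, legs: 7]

Positive, Positive, Negative, Positive, Negative

A rule that fits every label: diet is not carnivore AND mass ≥ 8 — true of each 'Positive' example, false of each 'Negative' one.
[habitat: tundra, diet: omnivore, skin: scales, mass: 21, legs: 7] — diet is omnivore, mass = 21, hence Positive.
[habitat: swamp, diet: omnivore, skin: smooth, mass: 24, legs: 3] — diet is omnivore, mass = 24, hence Positive.
[habitat: desert, diet: carnivore, skin: feathers, mass: 42, legs: 8] — diet is carnivore, mass = 42, hence Negative.
[habitat: tundra, diet: omnivore, skin: fur, mass: 20, legs: 4] — diet is omnivore, mass = 20, hence Positive.
[habitat: ocean, diet: carnivore, skin: scales, mass: 48, legs: 7] — diet is carnivore, mass = 48, hence Negative.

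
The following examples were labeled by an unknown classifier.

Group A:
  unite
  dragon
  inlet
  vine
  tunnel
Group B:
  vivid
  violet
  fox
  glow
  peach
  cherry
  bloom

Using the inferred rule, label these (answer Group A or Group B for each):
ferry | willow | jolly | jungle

Group B, Group B, Group B, Group A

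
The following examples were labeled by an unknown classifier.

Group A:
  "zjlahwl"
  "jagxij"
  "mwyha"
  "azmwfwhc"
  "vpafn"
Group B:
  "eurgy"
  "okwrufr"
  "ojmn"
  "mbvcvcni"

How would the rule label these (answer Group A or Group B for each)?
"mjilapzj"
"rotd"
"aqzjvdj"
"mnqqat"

The rule appears to be: contains 'a'.
Group A: "mjilapzj", since has 'a'. Group B: "rotd", since no 'a'. Group A: "aqzjvdj", since has 'a'. Group A: "mnqqat", since has 'a'.

Group A, Group B, Group A, Group A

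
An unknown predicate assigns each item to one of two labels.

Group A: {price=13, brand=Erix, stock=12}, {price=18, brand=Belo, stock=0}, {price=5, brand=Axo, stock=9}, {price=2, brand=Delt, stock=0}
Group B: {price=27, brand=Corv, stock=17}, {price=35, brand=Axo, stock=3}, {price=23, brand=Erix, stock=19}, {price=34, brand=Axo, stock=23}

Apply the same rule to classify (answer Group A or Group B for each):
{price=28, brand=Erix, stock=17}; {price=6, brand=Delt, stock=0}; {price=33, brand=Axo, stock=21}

One predicate separates the groups cleanly: price ≤ 18.

Group B, Group A, Group B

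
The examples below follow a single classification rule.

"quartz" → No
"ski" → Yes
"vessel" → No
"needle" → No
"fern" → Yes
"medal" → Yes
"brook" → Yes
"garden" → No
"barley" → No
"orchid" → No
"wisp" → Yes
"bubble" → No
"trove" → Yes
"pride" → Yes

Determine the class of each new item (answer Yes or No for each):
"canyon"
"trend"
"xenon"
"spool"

One predicate separates the groups cleanly: length ≤ 5.
"canyon": length 6 — lacks this property, so No.
"trend": length 5 — passes, so Yes.
"xenon": length 5 — passes, so Yes.
"spool": length 5 — passes, so Yes.

No, Yes, Yes, Yes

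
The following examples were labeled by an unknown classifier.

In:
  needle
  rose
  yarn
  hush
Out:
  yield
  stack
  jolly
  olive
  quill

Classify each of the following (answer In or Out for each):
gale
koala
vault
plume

In, Out, Out, Out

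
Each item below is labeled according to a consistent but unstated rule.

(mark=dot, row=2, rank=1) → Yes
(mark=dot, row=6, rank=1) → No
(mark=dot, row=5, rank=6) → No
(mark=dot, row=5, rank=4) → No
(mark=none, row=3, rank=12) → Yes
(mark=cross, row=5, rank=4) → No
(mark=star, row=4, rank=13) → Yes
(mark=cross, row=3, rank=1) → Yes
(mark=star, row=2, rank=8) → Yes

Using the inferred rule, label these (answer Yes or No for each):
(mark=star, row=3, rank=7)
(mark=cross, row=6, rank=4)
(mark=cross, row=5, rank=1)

Yes, No, No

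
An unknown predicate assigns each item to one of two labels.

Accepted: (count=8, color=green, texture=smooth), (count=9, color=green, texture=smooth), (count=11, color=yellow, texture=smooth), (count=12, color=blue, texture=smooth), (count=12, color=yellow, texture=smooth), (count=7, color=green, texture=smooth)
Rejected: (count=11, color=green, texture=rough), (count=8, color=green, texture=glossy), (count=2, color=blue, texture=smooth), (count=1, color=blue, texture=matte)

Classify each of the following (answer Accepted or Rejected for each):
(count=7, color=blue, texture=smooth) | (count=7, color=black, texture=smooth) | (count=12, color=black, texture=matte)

One predicate separates the groups cleanly: texture is smooth AND count ≥ 7.
(count=7, color=blue, texture=smooth): Accepted (texture is smooth, count = 7). (count=7, color=black, texture=smooth): Accepted (texture is smooth, count = 7). (count=12, color=black, texture=matte): Rejected (texture is matte, count = 12).

Accepted, Accepted, Rejected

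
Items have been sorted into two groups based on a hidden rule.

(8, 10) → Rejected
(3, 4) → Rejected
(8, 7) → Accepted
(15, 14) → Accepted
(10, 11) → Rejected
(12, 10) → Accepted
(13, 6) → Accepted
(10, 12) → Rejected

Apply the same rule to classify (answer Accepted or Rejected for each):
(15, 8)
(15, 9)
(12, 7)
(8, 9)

Accepted, Accepted, Accepted, Rejected

One predicate separates the groups cleanly: first > second.
(15, 8) → 15 > 8 → Accepted.
(15, 9) → 15 > 9 → Accepted.
(12, 7) → 12 > 7 → Accepted.
(8, 9) → 8 < 9 → Rejected.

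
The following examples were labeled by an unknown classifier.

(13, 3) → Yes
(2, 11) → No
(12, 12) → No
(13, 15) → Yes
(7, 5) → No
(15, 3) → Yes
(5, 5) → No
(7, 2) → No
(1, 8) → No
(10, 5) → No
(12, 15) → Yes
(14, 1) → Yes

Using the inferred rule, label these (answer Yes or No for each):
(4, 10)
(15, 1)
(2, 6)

Rule: max ≥ 13. This holds for each 'Yes' example and fails for each 'No' one.
(4, 10): max 10 — doesn't match, so No.
(15, 1): max 15 — fits, so Yes.
(2, 6): max 6 — doesn't match, so No.

No, Yes, No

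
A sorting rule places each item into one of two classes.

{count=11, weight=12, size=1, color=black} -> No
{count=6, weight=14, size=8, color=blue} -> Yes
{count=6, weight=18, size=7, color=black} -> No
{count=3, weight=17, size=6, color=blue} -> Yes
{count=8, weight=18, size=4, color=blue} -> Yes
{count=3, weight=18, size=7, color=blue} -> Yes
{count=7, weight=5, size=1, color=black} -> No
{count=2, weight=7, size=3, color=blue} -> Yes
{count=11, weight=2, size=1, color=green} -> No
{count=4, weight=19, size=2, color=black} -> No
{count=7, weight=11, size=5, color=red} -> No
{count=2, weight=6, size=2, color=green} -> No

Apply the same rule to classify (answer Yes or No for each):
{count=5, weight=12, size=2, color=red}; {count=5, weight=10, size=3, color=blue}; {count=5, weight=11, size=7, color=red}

The classifier is using: color is blue.
{count=5, weight=12, size=2, color=red} — color is red, hence No. {count=5, weight=10, size=3, color=blue} — color is blue, hence Yes. {count=5, weight=11, size=7, color=red} — color is red, hence No.

No, Yes, No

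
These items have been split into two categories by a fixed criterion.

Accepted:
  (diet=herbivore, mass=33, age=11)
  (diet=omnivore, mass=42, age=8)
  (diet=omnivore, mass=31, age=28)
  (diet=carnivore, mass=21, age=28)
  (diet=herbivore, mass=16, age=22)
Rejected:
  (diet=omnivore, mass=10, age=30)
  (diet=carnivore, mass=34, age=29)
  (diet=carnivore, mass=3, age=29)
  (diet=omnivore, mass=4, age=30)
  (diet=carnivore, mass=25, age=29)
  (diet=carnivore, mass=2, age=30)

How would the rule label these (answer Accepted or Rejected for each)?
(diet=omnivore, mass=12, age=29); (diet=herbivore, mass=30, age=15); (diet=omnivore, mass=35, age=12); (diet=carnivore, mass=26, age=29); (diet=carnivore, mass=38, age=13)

Rejected, Accepted, Accepted, Rejected, Accepted

The common property of the 'Accepted' items is: age ≤ 28. No 'Rejected' item has it.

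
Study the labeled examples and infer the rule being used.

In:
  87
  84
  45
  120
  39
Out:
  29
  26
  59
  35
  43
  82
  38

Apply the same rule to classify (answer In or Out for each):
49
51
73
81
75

Out, In, Out, In, In

The rule appears to be: multiple of 3.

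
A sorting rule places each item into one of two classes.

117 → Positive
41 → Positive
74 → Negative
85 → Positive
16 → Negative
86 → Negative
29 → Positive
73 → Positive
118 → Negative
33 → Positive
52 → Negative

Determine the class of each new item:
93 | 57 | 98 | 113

The pattern is that an item is 'Positive' exactly when: odd.
93 → 93 is odd → Positive. 57 → 57 is odd → Positive. 98 → 98 is even → Negative. 113 → 113 is odd → Positive.

Positive, Positive, Negative, Positive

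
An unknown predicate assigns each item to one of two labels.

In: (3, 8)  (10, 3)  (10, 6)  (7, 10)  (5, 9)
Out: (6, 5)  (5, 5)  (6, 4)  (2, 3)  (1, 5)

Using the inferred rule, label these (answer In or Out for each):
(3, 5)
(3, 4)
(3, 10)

Out, Out, In

One predicate separates the groups cleanly: max ≥ 7.
(3, 5): Out (max 5).
(3, 4): Out (max 4).
(3, 10): In (max 10).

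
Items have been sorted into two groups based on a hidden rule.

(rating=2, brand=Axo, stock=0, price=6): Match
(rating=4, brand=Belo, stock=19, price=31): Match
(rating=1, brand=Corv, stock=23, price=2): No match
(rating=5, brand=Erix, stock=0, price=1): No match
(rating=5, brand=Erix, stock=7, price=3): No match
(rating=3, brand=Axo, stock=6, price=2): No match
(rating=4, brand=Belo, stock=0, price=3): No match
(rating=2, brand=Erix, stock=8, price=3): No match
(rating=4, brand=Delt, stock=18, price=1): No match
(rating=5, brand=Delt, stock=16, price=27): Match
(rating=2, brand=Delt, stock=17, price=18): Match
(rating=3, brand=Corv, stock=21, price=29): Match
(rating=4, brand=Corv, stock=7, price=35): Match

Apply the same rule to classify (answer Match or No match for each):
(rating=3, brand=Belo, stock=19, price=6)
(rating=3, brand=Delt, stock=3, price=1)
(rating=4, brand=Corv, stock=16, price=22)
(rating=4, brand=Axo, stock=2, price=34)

The pattern is that an item is 'Match' exactly when: price ≥ 6.
(rating=3, brand=Belo, stock=19, price=6) — price = 6, hence Match. (rating=3, brand=Delt, stock=3, price=1) — price = 1, hence No match. (rating=4, brand=Corv, stock=16, price=22) — price = 22, hence Match. (rating=4, brand=Axo, stock=2, price=34) — price = 34, hence Match.

Match, No match, Match, Match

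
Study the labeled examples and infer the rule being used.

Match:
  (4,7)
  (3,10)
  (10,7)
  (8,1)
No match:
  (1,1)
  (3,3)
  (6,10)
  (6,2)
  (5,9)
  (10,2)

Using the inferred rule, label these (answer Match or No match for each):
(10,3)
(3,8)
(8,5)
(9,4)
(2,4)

All 'Match' examples share one property — sum is odd — and every 'No match' example lacks it.
(10,3) — 10+3 = 13, hence Match. (3,8) — 3+8 = 11, hence Match. (8,5) — 8+5 = 13, hence Match. (9,4) — 9+4 = 13, hence Match. (2,4) — 2+4 = 6, hence No match.

Match, Match, Match, Match, No match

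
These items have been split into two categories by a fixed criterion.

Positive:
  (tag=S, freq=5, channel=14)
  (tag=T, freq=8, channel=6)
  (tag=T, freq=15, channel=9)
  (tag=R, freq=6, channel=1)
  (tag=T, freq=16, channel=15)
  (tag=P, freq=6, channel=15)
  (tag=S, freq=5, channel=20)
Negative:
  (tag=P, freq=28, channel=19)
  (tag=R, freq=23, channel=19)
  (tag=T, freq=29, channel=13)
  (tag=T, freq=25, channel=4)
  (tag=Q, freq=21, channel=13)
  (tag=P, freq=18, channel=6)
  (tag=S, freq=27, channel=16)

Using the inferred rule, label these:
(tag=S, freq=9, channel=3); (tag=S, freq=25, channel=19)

'Positive' ⟺ freq ≤ 16.
(tag=S, freq=9, channel=3): freq = 9, qualifies → Positive.
(tag=S, freq=25, channel=19): freq = 25, doesn't qualify → Negative.

Positive, Negative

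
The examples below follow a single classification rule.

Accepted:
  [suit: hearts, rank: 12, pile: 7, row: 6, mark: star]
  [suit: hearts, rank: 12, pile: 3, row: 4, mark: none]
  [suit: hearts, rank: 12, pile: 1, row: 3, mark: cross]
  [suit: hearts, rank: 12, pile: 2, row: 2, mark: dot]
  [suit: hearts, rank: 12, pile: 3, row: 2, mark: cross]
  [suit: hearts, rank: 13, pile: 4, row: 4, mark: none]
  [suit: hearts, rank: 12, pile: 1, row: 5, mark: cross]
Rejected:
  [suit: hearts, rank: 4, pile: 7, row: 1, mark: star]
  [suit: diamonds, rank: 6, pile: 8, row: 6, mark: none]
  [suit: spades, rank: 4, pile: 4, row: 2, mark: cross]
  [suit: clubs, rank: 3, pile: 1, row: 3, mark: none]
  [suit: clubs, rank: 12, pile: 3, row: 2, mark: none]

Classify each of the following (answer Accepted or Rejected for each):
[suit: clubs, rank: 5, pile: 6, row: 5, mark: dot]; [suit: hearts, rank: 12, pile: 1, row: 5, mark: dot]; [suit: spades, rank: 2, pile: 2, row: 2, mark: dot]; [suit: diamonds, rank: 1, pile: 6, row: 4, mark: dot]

The simplest hypothesis consistent with all the labels is: suit is hearts AND row ≥ 2.
[suit: clubs, rank: 5, pile: 6, row: 5, mark: dot]: suit is clubs, row = 5, fails the rule → Rejected.
[suit: hearts, rank: 12, pile: 1, row: 5, mark: dot]: suit is hearts, row = 5, matches → Accepted.
[suit: spades, rank: 2, pile: 2, row: 2, mark: dot]: suit is spades, row = 2, fails the rule → Rejected.
[suit: diamonds, rank: 1, pile: 6, row: 4, mark: dot]: suit is diamonds, row = 4, fails the rule → Rejected.

Rejected, Accepted, Rejected, Rejected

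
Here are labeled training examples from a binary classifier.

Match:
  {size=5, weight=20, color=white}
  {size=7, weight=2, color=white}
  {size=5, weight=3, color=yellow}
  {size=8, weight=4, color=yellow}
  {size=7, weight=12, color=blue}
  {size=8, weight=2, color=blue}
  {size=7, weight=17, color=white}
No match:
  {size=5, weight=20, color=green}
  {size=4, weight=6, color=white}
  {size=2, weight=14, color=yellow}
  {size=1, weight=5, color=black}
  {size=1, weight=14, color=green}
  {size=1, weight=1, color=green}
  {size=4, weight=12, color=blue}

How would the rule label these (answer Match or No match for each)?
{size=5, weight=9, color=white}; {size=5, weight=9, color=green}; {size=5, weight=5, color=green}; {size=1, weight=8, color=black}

The common property of the 'Match' items is: color is not green AND size ≥ 5. No 'No match' item has it.
{size=5, weight=9, color=white}: color is white, size = 5, passes → Match. {size=5, weight=9, color=green}: color is green, size = 5, fails this test → No match. {size=5, weight=5, color=green}: color is green, size = 5, fails this test → No match. {size=1, weight=8, color=black}: color is black, size = 1, fails this test → No match.

Match, No match, No match, No match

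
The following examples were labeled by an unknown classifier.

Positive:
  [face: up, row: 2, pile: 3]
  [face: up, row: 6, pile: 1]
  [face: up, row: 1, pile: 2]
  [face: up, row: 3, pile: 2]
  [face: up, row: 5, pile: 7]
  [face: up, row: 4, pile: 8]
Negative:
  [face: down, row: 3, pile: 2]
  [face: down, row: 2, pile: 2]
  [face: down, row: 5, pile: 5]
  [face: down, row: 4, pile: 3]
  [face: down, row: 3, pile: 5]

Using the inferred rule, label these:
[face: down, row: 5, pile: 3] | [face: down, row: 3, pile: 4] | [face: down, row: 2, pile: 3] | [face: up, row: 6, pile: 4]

Negative, Negative, Negative, Positive

Every 'Positive' example satisfies: face is up. None of the 'Negative' examples do.
[face: down, row: 5, pile: 3]: face is down — doesn't match, so Negative. [face: down, row: 3, pile: 4]: face is down — doesn't match, so Negative. [face: down, row: 2, pile: 3]: face is down — doesn't match, so Negative. [face: up, row: 6, pile: 4]: face is up — fits, so Positive.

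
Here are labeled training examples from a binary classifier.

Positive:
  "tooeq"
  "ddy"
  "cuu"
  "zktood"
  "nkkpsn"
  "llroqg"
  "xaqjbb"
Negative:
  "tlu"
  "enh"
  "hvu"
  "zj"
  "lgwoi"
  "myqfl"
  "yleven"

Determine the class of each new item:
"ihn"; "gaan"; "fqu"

The classifier is using: has a double letter.
Negative: "ihn", since no doubled letter.
Positive: "gaan", since 'aa' doubled.
Negative: "fqu", since no doubled letter.

Negative, Positive, Negative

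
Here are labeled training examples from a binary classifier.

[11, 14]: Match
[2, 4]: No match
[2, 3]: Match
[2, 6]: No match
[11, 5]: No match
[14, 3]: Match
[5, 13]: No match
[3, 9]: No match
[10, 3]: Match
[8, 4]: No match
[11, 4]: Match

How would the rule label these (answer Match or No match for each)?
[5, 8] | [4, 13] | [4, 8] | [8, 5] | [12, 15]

The distinguishing property — sum is odd — holds for all the 'Match' cases and none of the 'No match' cases.

Match, Match, No match, Match, Match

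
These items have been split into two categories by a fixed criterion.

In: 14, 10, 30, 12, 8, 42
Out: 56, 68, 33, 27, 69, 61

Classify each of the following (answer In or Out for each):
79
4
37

The distinguishing property — even AND at most 42 — holds for all the 'In' cases and none of the 'Out' cases.
79: Out (79 is odd, 79 > 42). 4: In (4 is even, 4 ≤ 42). 37: Out (37 is odd, 37 ≤ 42).

Out, In, Out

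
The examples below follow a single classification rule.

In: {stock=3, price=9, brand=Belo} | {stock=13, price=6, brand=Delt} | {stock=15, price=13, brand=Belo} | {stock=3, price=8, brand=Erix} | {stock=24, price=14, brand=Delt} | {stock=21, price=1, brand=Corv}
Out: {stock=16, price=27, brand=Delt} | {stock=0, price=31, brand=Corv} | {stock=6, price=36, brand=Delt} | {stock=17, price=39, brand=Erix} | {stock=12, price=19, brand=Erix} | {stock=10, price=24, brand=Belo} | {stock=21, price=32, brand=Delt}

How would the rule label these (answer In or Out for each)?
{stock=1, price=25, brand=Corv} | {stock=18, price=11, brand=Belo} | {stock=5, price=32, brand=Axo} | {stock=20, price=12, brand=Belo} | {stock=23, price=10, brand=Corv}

Out, In, Out, In, In

Every 'In' example satisfies: price ≤ 14. None of the 'Out' examples do.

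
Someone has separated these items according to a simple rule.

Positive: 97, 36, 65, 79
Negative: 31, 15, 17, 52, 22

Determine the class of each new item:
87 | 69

Positive, Positive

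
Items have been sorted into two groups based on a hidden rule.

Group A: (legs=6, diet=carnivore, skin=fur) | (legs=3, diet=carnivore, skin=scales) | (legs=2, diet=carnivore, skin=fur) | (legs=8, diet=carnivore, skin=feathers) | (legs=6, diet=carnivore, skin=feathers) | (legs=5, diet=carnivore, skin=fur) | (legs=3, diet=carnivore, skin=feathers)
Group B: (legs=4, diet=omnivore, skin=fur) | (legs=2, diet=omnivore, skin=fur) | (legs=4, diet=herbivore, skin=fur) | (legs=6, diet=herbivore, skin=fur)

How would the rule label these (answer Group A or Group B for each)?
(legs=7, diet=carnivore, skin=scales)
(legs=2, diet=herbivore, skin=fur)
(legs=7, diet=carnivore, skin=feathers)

'Group A' ⟺ diet is carnivore.
(legs=7, diet=carnivore, skin=scales) → diet is carnivore → Group A. (legs=2, diet=herbivore, skin=fur) → diet is herbivore → Group B. (legs=7, diet=carnivore, skin=feathers) → diet is carnivore → Group A.

Group A, Group B, Group A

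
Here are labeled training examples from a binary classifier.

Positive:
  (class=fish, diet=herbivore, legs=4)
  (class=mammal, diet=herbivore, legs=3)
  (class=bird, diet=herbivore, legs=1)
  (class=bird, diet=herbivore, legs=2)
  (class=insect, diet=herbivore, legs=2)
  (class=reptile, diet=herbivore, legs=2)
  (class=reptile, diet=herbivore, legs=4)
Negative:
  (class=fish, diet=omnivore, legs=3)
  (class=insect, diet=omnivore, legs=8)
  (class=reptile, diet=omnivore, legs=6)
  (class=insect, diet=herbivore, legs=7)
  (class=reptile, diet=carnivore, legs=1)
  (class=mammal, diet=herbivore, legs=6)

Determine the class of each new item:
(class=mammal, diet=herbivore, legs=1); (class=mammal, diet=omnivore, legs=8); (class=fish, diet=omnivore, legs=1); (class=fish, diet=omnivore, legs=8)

The distinguishing property — diet is herbivore AND legs ≤ 4 — holds for all the 'Positive' cases and none of the 'Negative' cases.
(class=mammal, diet=herbivore, legs=1) — diet is herbivore, legs = 1, hence Positive. (class=mammal, diet=omnivore, legs=8) — diet is omnivore, legs = 8, hence Negative. (class=fish, diet=omnivore, legs=1) — diet is omnivore, legs = 1, hence Negative. (class=fish, diet=omnivore, legs=8) — diet is omnivore, legs = 8, hence Negative.

Positive, Negative, Negative, Negative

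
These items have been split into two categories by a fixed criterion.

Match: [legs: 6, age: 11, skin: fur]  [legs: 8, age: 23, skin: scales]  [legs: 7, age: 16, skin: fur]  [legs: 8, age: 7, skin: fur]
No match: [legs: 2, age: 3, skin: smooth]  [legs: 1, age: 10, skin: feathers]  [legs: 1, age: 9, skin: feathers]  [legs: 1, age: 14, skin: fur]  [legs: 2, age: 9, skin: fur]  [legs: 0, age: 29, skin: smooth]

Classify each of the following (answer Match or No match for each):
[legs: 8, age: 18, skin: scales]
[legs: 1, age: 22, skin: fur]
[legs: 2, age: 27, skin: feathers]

Match, No match, No match

The rule appears to be: legs ≥ 6.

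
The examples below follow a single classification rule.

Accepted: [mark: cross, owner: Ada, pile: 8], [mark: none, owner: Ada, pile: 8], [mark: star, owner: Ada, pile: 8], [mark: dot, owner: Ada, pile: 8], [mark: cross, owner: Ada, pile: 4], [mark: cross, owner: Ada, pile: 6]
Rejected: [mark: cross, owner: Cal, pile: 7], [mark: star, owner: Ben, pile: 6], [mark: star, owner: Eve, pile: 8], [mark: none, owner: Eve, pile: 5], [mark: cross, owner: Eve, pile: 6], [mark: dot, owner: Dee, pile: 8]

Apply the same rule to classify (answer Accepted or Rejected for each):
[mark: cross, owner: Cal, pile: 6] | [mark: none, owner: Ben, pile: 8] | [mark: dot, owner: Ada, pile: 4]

Rejected, Rejected, Accepted

Checking candidate rules against both groups, what survives is: owner is Ada.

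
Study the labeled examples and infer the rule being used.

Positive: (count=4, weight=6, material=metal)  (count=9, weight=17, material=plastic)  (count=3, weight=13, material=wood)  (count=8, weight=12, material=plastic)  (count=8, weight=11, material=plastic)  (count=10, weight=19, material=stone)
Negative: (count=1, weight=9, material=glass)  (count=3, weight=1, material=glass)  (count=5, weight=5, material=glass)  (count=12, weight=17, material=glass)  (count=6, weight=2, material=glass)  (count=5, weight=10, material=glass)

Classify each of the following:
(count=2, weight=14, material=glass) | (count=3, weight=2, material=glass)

The simplest hypothesis consistent with all the labels is: material is not glass.
(count=2, weight=14, material=glass) → material is glass → Negative. (count=3, weight=2, material=glass) → material is glass → Negative.

Negative, Negative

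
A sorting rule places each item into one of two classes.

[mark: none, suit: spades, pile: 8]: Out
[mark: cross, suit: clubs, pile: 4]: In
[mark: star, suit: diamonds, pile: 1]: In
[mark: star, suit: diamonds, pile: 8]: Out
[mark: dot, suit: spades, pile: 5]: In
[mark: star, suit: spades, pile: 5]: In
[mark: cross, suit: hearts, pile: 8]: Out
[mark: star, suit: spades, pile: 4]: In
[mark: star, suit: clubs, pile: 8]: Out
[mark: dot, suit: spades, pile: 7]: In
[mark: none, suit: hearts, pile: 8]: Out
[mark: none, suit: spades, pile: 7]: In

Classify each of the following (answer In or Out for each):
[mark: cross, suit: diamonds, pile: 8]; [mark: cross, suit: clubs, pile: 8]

Out, Out

One predicate separates the groups cleanly: pile ≤ 7.
[mark: cross, suit: diamonds, pile: 8] — pile = 8, hence Out.
[mark: cross, suit: clubs, pile: 8] — pile = 8, hence Out.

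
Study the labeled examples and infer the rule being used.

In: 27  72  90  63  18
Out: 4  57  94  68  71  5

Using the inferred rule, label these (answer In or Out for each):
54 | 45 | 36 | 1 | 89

In, In, In, Out, Out

'In' ⟺ multiple of 9.
54 — 54 = 9·6, hence In.
45 — 45 = 9·5, hence In.
36 — 36 = 9·4, hence In.
1 — 1 = 9·0 + 1, hence Out.
89 — 89 = 9·9 + 8, hence Out.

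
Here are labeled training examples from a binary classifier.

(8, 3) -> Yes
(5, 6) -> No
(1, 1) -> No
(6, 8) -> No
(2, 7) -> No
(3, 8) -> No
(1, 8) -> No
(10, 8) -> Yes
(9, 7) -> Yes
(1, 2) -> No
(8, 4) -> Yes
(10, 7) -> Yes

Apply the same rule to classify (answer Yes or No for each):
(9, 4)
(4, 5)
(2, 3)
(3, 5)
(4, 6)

Yes, No, No, No, No

A rule that fits every label: first > second — true of each 'Yes' example, false of each 'No' one.
(9, 4): Yes (9 > 4). (4, 5): No (4 < 5). (2, 3): No (2 < 3). (3, 5): No (3 < 5). (4, 6): No (4 < 6).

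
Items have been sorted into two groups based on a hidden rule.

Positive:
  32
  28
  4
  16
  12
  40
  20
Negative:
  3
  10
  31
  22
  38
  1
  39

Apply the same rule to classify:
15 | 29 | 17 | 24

Negative, Negative, Negative, Positive

The common property of the 'Positive' items is: multiple of 4. No 'Negative' item has it.
15: 15 = 4·3 + 3, doesn't match → Negative.
29: 29 = 4·7 + 1, doesn't match → Negative.
17: 17 = 4·4 + 1, doesn't match → Negative.
24: 24 = 4·6, meets the rule → Positive.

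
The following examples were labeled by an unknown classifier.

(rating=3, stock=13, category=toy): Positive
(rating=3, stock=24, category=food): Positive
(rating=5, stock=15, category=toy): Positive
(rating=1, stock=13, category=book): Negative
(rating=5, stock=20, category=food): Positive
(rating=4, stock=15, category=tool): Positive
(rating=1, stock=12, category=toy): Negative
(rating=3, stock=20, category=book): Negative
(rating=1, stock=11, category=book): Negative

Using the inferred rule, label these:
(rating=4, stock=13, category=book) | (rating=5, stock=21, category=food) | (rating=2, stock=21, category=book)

The simplest hypothesis consistent with all the labels is: category is not book AND rating ≥ 3.
(rating=4, stock=13, category=book) → category is book, rating = 4 → Negative. (rating=5, stock=21, category=food) → category is food, rating = 5 → Positive. (rating=2, stock=21, category=book) → category is book, rating = 2 → Negative.

Negative, Positive, Negative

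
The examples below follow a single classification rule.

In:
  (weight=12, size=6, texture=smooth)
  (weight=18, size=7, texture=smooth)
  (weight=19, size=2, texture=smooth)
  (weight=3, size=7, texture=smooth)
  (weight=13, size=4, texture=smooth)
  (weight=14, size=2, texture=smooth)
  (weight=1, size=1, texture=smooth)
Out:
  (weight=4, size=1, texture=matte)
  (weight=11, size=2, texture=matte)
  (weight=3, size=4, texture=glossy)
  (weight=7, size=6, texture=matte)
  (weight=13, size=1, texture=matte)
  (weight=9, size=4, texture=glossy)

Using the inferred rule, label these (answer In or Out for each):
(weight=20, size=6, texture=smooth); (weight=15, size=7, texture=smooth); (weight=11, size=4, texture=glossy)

Rule: texture is smooth. This holds for each 'In' example and fails for each 'Out' one.
(weight=20, size=6, texture=smooth): texture is smooth — has this property, so In. (weight=15, size=7, texture=smooth): texture is smooth — has this property, so In. (weight=11, size=4, texture=glossy): texture is glossy — lacks this property, so Out.

In, In, Out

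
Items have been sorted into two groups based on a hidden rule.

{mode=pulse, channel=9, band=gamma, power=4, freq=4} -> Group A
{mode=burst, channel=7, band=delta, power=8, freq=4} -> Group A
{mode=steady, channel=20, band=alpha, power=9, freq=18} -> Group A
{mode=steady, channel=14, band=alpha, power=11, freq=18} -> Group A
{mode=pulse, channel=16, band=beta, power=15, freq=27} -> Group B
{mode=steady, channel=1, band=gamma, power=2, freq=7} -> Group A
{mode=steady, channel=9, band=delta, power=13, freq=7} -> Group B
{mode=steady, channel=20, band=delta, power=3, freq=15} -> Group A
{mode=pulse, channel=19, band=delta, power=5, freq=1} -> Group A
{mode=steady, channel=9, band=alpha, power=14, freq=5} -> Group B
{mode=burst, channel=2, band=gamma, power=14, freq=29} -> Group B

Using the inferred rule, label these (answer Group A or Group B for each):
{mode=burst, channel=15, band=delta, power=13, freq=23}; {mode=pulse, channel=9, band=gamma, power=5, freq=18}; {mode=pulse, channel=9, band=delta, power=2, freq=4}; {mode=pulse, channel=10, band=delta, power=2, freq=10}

Group B, Group A, Group A, Group A

The rule appears to be: power ≤ 11.
{mode=burst, channel=15, band=delta, power=13, freq=23} → power = 13 → Group B. {mode=pulse, channel=9, band=gamma, power=5, freq=18} → power = 5 → Group A. {mode=pulse, channel=9, band=delta, power=2, freq=4} → power = 2 → Group A. {mode=pulse, channel=10, band=delta, power=2, freq=10} → power = 2 → Group A.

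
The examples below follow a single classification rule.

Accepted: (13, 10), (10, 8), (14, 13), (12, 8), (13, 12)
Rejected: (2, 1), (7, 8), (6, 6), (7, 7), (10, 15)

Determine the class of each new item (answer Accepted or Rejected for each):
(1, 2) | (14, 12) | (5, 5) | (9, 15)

Rejected, Accepted, Rejected, Rejected

The distinguishing property — first > second AND sum ≥ 12 — holds for all the 'Accepted' cases and none of the 'Rejected' cases.
(1, 2) — 1 < 2, 1+2 = 3, hence Rejected.
(14, 12) — 14 > 12, 14+12 = 26, hence Accepted.
(5, 5) — 5 = 5, 5+5 = 10, hence Rejected.
(9, 15) — 9 < 15, 9+15 = 24, hence Rejected.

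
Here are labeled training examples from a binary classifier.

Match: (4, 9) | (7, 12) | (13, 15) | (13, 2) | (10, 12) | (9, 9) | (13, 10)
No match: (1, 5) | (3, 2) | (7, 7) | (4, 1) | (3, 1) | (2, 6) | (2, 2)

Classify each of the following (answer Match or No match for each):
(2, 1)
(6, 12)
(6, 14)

'Match' ⟺ max ≥ 9.

No match, Match, Match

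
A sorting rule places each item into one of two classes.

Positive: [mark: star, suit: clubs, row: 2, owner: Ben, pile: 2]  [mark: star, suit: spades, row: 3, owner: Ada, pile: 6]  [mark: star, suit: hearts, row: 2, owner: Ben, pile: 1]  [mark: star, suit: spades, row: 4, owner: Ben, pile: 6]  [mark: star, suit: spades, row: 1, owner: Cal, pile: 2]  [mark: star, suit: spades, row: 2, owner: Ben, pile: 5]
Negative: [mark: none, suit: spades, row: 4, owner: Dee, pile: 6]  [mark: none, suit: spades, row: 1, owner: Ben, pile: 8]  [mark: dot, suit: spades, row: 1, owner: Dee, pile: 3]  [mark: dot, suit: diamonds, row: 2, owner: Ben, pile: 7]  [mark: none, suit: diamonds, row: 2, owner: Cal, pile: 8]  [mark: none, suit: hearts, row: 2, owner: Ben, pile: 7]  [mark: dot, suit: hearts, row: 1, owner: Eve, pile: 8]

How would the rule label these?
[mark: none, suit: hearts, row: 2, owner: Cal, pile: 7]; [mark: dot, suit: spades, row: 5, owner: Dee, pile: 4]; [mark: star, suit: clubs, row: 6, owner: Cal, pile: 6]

One predicate separates the groups cleanly: mark is star.
[mark: none, suit: hearts, row: 2, owner: Cal, pile: 7]: mark is none — fails the rule, so Negative.
[mark: dot, suit: spades, row: 5, owner: Dee, pile: 4]: mark is dot — fails the rule, so Negative.
[mark: star, suit: clubs, row: 6, owner: Cal, pile: 6]: mark is star — qualifies, so Positive.

Negative, Negative, Positive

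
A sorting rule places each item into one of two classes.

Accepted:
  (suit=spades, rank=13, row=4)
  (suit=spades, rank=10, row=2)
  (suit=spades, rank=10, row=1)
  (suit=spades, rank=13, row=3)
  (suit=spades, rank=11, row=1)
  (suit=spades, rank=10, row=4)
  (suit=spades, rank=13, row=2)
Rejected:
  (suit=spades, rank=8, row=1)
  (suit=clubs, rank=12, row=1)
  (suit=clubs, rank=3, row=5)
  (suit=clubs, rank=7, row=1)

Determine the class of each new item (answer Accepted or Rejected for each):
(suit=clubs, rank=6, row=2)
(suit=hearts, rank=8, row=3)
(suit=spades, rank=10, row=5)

The rule appears to be: suit is spades AND rank ≥ 10.

Rejected, Rejected, Accepted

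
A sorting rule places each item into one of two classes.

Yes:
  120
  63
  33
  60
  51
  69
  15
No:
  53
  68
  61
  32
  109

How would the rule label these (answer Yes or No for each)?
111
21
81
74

The distinguishing property — multiple of 3 — holds for all the 'Yes' cases and none of the 'No' cases.

Yes, Yes, Yes, No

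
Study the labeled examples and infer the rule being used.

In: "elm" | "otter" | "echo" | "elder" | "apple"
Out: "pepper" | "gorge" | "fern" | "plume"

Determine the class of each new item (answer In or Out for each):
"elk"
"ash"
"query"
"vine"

In, In, Out, Out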